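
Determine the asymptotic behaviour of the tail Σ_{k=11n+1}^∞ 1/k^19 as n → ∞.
Σ_{k>11n} 1/k^19 ~ 1/(18 · (11n)^18)

Compare to the integral: ∫_{11n}^∞ x^(−19) dx = [−x^(−18)/18]_{11n}^∞ = 1/((19−1)·(11n)^18). Euler-Maclaurin then gives
  Σ_{k>11n} 1/k^19 = ∫_{11n}^∞ dx/x^19 − 1/(2·(11n)^19) + O(1/(11n)^20).
(Equivalently this is ζ(19) − Σ_{k≤11n} 1/k^19.)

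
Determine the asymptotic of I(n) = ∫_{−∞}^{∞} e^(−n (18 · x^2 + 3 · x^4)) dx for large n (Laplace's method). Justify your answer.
I(n) ~ sqrt(π/(18n))

φ(x) = 18 · x^2 + 3 · x^4 has its unique global minimum at x* = 0 (since φ'(x) = 36x + 12x^3 = 0 only at x = 0 for real x with both coefficients positive, and φ → ∞ as |x| → ∞). At x* = 0, φ(0) = 0 and φ''(0) = 36. Laplace's method then gives
  I(n) ~ sqrt(2π / (n · φ''(0))) · e^(−n φ(0)) = sqrt(2π / (36n)) = sqrt(π/(18n)).
The 3 · x^4 term contributes only at subleading order (an O(1/n) relative correction).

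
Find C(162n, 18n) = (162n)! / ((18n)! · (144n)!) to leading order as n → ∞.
C(162n, 18n) ~ (387420489/16777216)^(18n) · sqrt(9/(16π·18n))

Write N = 18n. Apply Stirling to each factorial:
  (9N)! ~ sqrt(2π·9N) · (9N/e)^(9N),
  N! ~ sqrt(2π N) · (N/e)^N,
  (8N)! ~ sqrt(2π·8N) · (8N/e)^(8N).
The exponential factors combine to (9N)^(9N) / (N^N · (8N)^(8N)) = 9^(9N)/8^(8N) = (9^9/8^8)^N = (387420489/16777216)^N.
The square-root prefactors combine to sqrt(2π·9N) / (sqrt(2π N)·sqrt(2π·8N)) = sqrt(9 / (2π·8·N)) = sqrt(9/(16π·18n)).
Substituting N = 18n: C(162n, 18n) ~ (387420489/16777216)^(18n) · sqrt(9/(16π·18n)).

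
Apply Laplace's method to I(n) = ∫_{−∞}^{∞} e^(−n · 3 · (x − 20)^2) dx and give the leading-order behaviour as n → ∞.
I(n) = sqrt(π/(3n))

Here φ(x) = 3 · (x − 20)^2 has its unique minimum at x* = 20 with φ(x*) = 0 and φ''(x*) = 6. Laplace's method gives
  I(n) ~ e^(−n φ(x*)) · sqrt(2π / (n · φ''(x*))) = sqrt(2π / (6n)) = sqrt(π/(3n)).
This is exact: substituting u = (x − 20)·sqrt(3n) gives I(n) = (1/sqrt(3n)) ∫_{−∞}^{∞} e^(−u^2) du = sqrt(π/(3n)).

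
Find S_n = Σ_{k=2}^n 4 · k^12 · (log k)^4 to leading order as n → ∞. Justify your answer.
S_n ~ 4 · n^13 · (log n)^4 / 13

By integral comparison, S_n = ∫_1^n 4 · x^12 · (log x)^4 dx + O(n^12 · (log n)^4). For the integral, the leading term of ∫_1^n x^12 (log x)^4 dx is n^13/13 · (log n)^4 (by repeated integration by parts; each step lowers the log-exponent and produces a relatively O(1/log n) correction). Hence S_n ~ 4 · n^13 · (log n)^4 / 13.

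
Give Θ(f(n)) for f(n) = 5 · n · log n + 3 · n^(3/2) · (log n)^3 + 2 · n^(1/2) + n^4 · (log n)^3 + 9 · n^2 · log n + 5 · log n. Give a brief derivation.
f(n) ∈ Θ(n^4 · (log n)^3)

Compare the terms by growth order. For large n, n^a · (log n)^b dominates n^a' · (log n)^b' iff a > a', or (a = a' and b > b'). Ranking the 6 terms shows the dominant one is n^4 · (log n)^3. Hence f(n) ∈ Θ(n^4 · (log n)^3).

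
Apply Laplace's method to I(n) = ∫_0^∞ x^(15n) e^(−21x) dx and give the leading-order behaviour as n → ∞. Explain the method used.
I(n) ~ (sqrt(2π·15n) / 21) · (15n/(21e))^(15n)

Write the integrand as exp(15n ln x − 21x) and set f(x) = 15n ln x − 21x. Then f'(x) = 15n/x − 21 = 0 at x* = 15n/21, and f''(x*) = −15n/x*^2 = −21^2/(15n). Laplace's method (interior maximum) gives
  I(n) ~ e^(f(x*)) · sqrt(2π / |f''(x*)|)
        = exp(15n ln(15n/21) − 15n) · sqrt(2π · 15n / 21^2)
        = (15n/21)^(15n) e^(−15n) · sqrt(2π·15n) / 21
        = (sqrt(2π·15n) / 21) · (15n/(21e))^(15n).
This matches Γ(15n+1)/21^(15n+1) with Stirling applied to Γ.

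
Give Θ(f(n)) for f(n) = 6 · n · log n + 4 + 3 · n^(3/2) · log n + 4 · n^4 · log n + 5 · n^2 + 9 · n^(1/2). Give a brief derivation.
f(n) ∈ Θ(n^4 · log n)

Compare the terms by growth order. For large n, n^a · (log n)^b dominates n^a' · (log n)^b' iff a > a', or (a = a' and b > b'). Ranking the 6 terms shows the dominant one is 4 · n^4 · log n. Hence f(n) ∈ Θ(n^4 · log n).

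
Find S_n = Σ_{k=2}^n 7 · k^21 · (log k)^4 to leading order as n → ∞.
S_n ~ 7 · n^22 · (log n)^4 / 22

By integral comparison, S_n = ∫_1^n 7 · x^21 · (log x)^4 dx + O(n^21 · (log n)^4). For the integral, the leading term of ∫_1^n x^21 (log x)^4 dx is n^22/22 · (log n)^4 (by repeated integration by parts; each step lowers the log-exponent and produces a relatively O(1/log n) correction). Hence S_n ~ 7 · n^22 · (log n)^4 / 22.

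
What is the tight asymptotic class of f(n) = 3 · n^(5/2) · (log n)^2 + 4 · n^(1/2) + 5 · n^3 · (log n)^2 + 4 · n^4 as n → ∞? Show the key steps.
f(n) ∈ Θ(n^4)

Compare the terms by growth order. For large n, n^a · (log n)^b dominates n^a' · (log n)^b' iff a > a', or (a = a' and b > b'). Ranking the 4 terms shows the dominant one is 4 · n^4. Hence f(n) ∈ Θ(n^4).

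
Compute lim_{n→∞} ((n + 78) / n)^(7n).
lim = e^546

Rewrite as (1 + 78/n)^(7n). By the standard limit (1 + x/n)^n → e^x, we have (1 + 78/n)^n → e^78, and raising to the 7th power gives e^546.
More precisely, ln[(1 + 78/n)^(7n)] = 7n · ln(1 + 78/n) = 7n · (78/n + O(1/n^2)) = 546 + O(1/n) → 546.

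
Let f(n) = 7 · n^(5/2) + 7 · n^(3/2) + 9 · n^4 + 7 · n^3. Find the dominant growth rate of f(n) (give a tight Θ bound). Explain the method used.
f(n) ∈ Θ(n^4)

Compare the terms by growth order. For large n, n^a · (log n)^b dominates n^a' · (log n)^b' iff a > a', or (a = a' and b > b'). Ranking the 4 terms shows the dominant one is 9 · n^4. Hence f(n) ∈ Θ(n^4).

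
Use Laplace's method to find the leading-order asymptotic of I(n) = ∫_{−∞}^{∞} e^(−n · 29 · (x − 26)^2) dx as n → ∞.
I(n) = sqrt(π/(29n))

Here φ(x) = 29 · (x − 26)^2 has its unique minimum at x* = 26 with φ(x*) = 0 and φ''(x*) = 58. Laplace's method gives
  I(n) ~ e^(−n φ(x*)) · sqrt(2π / (n · φ''(x*))) = sqrt(2π / (58n)) = sqrt(π/(29n)).
This is exact: substituting u = (x − 26)·sqrt(29n) gives I(n) = (1/sqrt(29n)) ∫_{−∞}^{∞} e^(−u^2) du = sqrt(π/(29n)).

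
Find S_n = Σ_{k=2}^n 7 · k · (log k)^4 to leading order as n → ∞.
S_n ~ 7 · n^2 · (log n)^4 / 2

By integral comparison, S_n = ∫_1^n 7 · x · (log x)^4 dx + O(n · (log n)^4). For the integral, the leading term of ∫_1^n x^1 (log x)^4 dx is n^2/2 · (log n)^4 (by repeated integration by parts; each step lowers the log-exponent and produces a relatively O(1/log n) correction). Hence S_n ~ 7 · n^2 · (log n)^4 / 2.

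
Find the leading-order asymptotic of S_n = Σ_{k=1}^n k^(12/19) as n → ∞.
S_n ~ (19/31) · n^(31/19)

Integral comparison: Σ_{k=1}^n k^(12/19) = ∫_0^n x^(12/19) dx + O(n^(12/19)). The integral is n^(1 + 12/19) / (1 + 12/19) = n^((12+19)/19) / ((12+19)/19) = (19/31) · n^(31/19).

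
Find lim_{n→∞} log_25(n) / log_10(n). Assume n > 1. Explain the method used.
lim = ln(10) / ln(25) = log_25(10)

Change of base: log_25(n) = ln n / ln 25 and log_10(n) = ln n / ln 10. The ratio is (ln n / ln 25) · (ln 10 / ln n) = ln 10 / ln 25, a constant independent of n. So the limit is ln 10 / ln 25 = log_25(10).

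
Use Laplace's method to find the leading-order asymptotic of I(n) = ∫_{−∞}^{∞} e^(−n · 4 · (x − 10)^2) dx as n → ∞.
I(n) = sqrt(π/(4n))

Here φ(x) = 4 · (x − 10)^2 has its unique minimum at x* = 10 with φ(x*) = 0 and φ''(x*) = 8. Laplace's method gives
  I(n) ~ e^(−n φ(x*)) · sqrt(2π / (n · φ''(x*))) = sqrt(2π / (8n)) = sqrt(π/(4n)).
This is exact: substituting u = (x − 10)·sqrt(4n) gives I(n) = (1/sqrt(4n)) ∫_{−∞}^{∞} e^(−u^2) du = sqrt(π/(4n)).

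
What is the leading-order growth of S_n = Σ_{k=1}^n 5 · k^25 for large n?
S_n ~ 5 · n^26 / 26

By integral comparison (Euler-Maclaurin), Σ_{k=1}^n 5 · k^25 = 5 · ∫_0^n x^25 dx + O(n^25) = 5 · n^26/26 + O(n^25). (Equivalently, Faulhaber's formula gives the same leading term.)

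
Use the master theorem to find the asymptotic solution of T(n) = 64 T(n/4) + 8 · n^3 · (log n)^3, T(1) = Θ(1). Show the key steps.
T(n) = Θ(n^3 · (log n)^4)

Here log_4 64 = 3 and f(n) = 8 · n^3 · (log n)^3 = Θ(n^(log_4 64) · (log n)^3). This is the extended Case 2 of the master theorem (f matches the critical exponent up to log factors), giving T(n) = Θ(n^(log_4 64) · (log n)^(3+1)) = Θ(n^3 · (log n)^4).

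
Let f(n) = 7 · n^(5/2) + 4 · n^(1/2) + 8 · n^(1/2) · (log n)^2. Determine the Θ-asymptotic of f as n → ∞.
f(n) ∈ Θ(n^(5/2))

Compare the terms by growth order. For large n, n^a · (log n)^b dominates n^a' · (log n)^b' iff a > a', or (a = a' and b > b'). Ranking the 3 terms shows the dominant one is 7 · n^(5/2). Hence f(n) ∈ Θ(n^(5/2)).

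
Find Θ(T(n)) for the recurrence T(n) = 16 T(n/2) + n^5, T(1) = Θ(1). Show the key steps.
T(n) = Θ(n^5)

log_2 16 ≈ 4.000. f(n) = n^5 dominates n^(log_2 16) since 5 > 4.000, and the regularity condition a·f(n/b) = 16·(n/2)^5 = (16/32)·n^5 ≤ c·f(n) holds with c = 16/32 ≈ 0.5 < 1. So this is Case 3: T(n) = Θ(f(n)) = Θ(n^5).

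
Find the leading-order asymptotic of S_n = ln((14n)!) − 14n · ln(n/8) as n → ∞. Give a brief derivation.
S_n ~ 14n · (ln 112 − 1) + O(ln n)

Stirling: ln((14n)!) = 14n ln(14n) − 14n + O(ln n).
  S_n = 14n ln(14n) − 14n − 14n ln(n/8) + O(ln n)
      = 14n ln(14n) − 14n ln n + 14n ln 8 − 14n + O(ln n)
      = 14n ln 14 + 14n ln 8 − 14n + O(ln n)
      = 14n (ln 112 − 1) + O(ln n).
Numerically ln(112) − 1 ≈ 3.7185.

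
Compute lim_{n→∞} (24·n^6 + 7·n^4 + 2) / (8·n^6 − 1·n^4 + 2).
lim = 24/8 = 3

For large n the leading n^6 terms dominate both numerator and denominator. Dividing top and bottom by n^6, every other term tends to 0, leaving 24/8 = 3.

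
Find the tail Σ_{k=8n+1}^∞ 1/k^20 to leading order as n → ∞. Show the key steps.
Σ_{k>8n} 1/k^20 ~ 1/(19 · (8n)^19)

Compare to the integral: ∫_{8n}^∞ x^(−20) dx = [−x^(−19)/19]_{8n}^∞ = 1/((20−1)·(8n)^19). Euler-Maclaurin then gives
  Σ_{k>8n} 1/k^20 = ∫_{8n}^∞ dx/x^20 − 1/(2·(8n)^20) + O(1/(8n)^21).
(Equivalently this is ζ(20) − Σ_{k≤8n} 1/k^20.)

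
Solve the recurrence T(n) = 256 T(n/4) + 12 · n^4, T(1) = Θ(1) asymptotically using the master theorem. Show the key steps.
T(n) = Θ(n^4 log n)

log_4 256 = 4, and f(n) = 12 · n^4 = Θ(n^(log_4 256)). This is Case 2 of the master theorem: T(n) = Θ(f(n) · log n) = Θ(n^4 log n).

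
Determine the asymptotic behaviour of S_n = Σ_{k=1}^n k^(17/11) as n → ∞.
S_n ~ (11/28) · n^(28/11)

Integral comparison: Σ_{k=1}^n k^(17/11) = ∫_0^n x^(17/11) dx + O(n^(17/11)). The integral is n^(1 + 17/11) / (1 + 17/11) = n^((17+11)/11) / ((17+11)/11) = (11/28) · n^(28/11).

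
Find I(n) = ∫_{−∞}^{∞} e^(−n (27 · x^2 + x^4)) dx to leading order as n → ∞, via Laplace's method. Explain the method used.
I(n) ~ sqrt(π/(27n))

φ(x) = 27 · x^2 + x^4 has its unique global minimum at x* = 0 (since φ'(x) = 54x + 4x^3 = 0 only at x = 0 for real x with both coefficients positive, and φ → ∞ as |x| → ∞). At x* = 0, φ(0) = 0 and φ''(0) = 54. Laplace's method then gives
  I(n) ~ sqrt(2π / (n · φ''(0))) · e^(−n φ(0)) = sqrt(2π / (54n)) = sqrt(π/(27n)).
The x^4 term contributes only at subleading order (an O(1/n) relative correction).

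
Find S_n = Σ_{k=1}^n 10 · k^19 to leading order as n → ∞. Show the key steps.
S_n ~ n^20 / 2

By integral comparison (Euler-Maclaurin), Σ_{k=1}^n 10 · k^19 = 10 · ∫_0^n x^19 dx + O(n^19) = 10 · n^20/20 = n^20 / 2 + O(n^19). (Equivalently, Faulhaber's formula gives the same leading term.)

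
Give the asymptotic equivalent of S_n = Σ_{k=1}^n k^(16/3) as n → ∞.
S_n ~ (3/19) · n^(19/3)

Integral comparison: Σ_{k=1}^n k^(16/3) = ∫_0^n x^(16/3) dx + O(n^(16/3)). The integral is n^(1 + 16/3) / (1 + 16/3) = n^((16+3)/3) / ((16+3)/3) = (3/19) · n^(19/3).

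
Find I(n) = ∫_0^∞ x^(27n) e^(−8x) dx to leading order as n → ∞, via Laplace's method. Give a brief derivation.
I(n) ~ (sqrt(2π·27n) / 8) · (27n/(8e))^(27n)

Write the integrand as exp(27n ln x − 8x) and set f(x) = 27n ln x − 8x. Then f'(x) = 27n/x − 8 = 0 at x* = 27n/8, and f''(x*) = −27n/x*^2 = −8^2/(27n). Laplace's method (interior maximum) gives
  I(n) ~ e^(f(x*)) · sqrt(2π / |f''(x*)|)
        = exp(27n ln(27n/8) − 27n) · sqrt(2π · 27n / 8^2)
        = (27n/8)^(27n) e^(−27n) · sqrt(2π·27n) / 8
        = (sqrt(2π·27n) / 8) · (27n/(8e))^(27n).
This matches Γ(27n+1)/8^(27n+1) with Stirling applied to Γ.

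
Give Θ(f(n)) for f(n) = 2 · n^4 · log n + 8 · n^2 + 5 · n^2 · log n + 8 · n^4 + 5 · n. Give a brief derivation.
f(n) ∈ Θ(n^4 · log n)

Compare the terms by growth order. For large n, n^a · (log n)^b dominates n^a' · (log n)^b' iff a > a', or (a = a' and b > b'). Ranking the 5 terms shows the dominant one is 2 · n^4 · log n. Hence f(n) ∈ Θ(n^4 · log n).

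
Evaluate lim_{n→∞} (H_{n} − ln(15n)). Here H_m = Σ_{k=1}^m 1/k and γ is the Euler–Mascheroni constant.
lim = −ln 15 + γ

By Euler-Maclaurin, H_m = ln m + γ + O(1/m). So
  H_{n} − ln(15n) = ln(n) + γ − ln(15n) + O(1/n)
                       = ln(1/15) + γ + O(1/n).
Hence the limit is ln(1/15) + γ.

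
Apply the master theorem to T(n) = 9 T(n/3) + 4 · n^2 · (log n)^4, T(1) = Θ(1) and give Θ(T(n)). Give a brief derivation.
T(n) = Θ(n^2 · (log n)^5)

Here log_3 9 = 2 and f(n) = 4 · n^2 · (log n)^4 = Θ(n^(log_3 9) · (log n)^4). This is the extended Case 2 of the master theorem (f matches the critical exponent up to log factors), giving T(n) = Θ(n^(log_3 9) · (log n)^(4+1)) = Θ(n^2 · (log n)^5).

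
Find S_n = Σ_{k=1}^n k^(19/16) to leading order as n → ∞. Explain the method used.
S_n ~ (16/35) · n^(35/16)

Integral comparison: Σ_{k=1}^n k^(19/16) = ∫_0^n x^(19/16) dx + O(n^(19/16)). The integral is n^(1 + 19/16) / (1 + 19/16) = n^((19+16)/16) / ((19+16)/16) = (16/35) · n^(35/16).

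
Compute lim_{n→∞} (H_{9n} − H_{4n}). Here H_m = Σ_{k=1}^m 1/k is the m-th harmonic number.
lim = ln(9/4)

Euler-Maclaurin gives H_m = ln m + γ + 1/(2m) + O(1/m^2). The γ and O(1/m) terms cancel in the difference:
  H_{9n} − H_{4n} = ln(9n) − ln(4n) + O(1/n) = ln(9/4) + O(1/n).
Hence the limit is ln(9/4).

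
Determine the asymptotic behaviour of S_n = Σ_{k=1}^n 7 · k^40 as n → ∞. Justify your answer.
S_n ~ 7 · n^41 / 41

By integral comparison (Euler-Maclaurin), Σ_{k=1}^n 7 · k^40 = 7 · ∫_0^n x^40 dx + O(n^40) = 7 · n^41/41 + O(n^40). (Equivalently, Faulhaber's formula gives the same leading term.)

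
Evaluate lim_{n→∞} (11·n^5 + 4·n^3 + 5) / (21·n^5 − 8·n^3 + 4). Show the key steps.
lim = 11/21

For large n the leading n^5 terms dominate both numerator and denominator. Dividing top and bottom by n^5, every other term tends to 0, leaving 11/21.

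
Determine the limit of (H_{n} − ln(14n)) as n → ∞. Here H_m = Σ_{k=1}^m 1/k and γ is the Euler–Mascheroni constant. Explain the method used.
lim = −ln 14 + γ

By Euler-Maclaurin, H_m = ln m + γ + O(1/m). So
  H_{n} − ln(14n) = ln(n) + γ − ln(14n) + O(1/n)
                       = ln(1/14) + γ + O(1/n).
Hence the limit is ln(1/14) + γ.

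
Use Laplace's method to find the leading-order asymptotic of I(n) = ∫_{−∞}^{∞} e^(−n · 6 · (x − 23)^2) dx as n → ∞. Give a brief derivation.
I(n) = sqrt(π/(6n))

Here φ(x) = 6 · (x − 23)^2 has its unique minimum at x* = 23 with φ(x*) = 0 and φ''(x*) = 12. Laplace's method gives
  I(n) ~ e^(−n φ(x*)) · sqrt(2π / (n · φ''(x*))) = sqrt(2π / (12n)) = sqrt(π/(6n)).
This is exact: substituting u = (x − 23)·sqrt(6n) gives I(n) = (1/sqrt(6n)) ∫_{−∞}^{∞} e^(−u^2) du = sqrt(π/(6n)).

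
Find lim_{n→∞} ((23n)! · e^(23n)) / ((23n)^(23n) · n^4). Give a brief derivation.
lim = 0

Stirling: (23n)! ~ sqrt(2π·23n) · (23n/e)^(23n). Hence
  (23n)! · e^(23n) / (23n)^(23n) ~ sqrt(2π·23n).
Dividing by n^4: sqrt(2π·23n) / n^4 = sqrt(2π·23) · n^((1−8)/2), so the expression behaves like sqrt(2π·23) · n^((1−8)/2) → 0.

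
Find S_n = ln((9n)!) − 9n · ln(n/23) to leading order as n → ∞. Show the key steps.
S_n ~ 9n · (ln 207 − 1) + O(ln n)

Stirling: ln((9n)!) = 9n ln(9n) − 9n + O(ln n).
  S_n = 9n ln(9n) − 9n − 9n ln(n/23) + O(ln n)
      = 9n ln(9n) − 9n ln n + 9n ln 23 − 9n + O(ln n)
      = 9n ln 9 + 9n ln 23 − 9n + O(ln n)
      = 9n (ln 207 − 1) + O(ln n).
Numerically ln(207) − 1 ≈ 4.3327.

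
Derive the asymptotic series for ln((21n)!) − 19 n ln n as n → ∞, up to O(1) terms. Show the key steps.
ln((21n)!) − 19 n ln n = 2 n ln n + 21(ln 21 − 1) n + (1/2) ln(2π·21n) + O(1/n)

Stirling: ln((21n)!) = 21n ln(21n) − 21n + (1/2) ln(2π·21n) + O(1/n).
Expand 21n ln(21n) = 21n (ln n + ln 21) = 21n ln n + 21n ln 21.
Subtract 19n ln n: leading term is (21 − 19) n ln n = 2 n ln n. The next term is 21n ln 21 − 21n = 21(ln 21 − 1) n. Then the (1/2) ln(2π·21n) correction.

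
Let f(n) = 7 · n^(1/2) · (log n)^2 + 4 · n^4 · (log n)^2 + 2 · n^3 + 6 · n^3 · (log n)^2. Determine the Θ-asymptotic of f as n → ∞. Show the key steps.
f(n) ∈ Θ(n^4 · (log n)^2)

Compare the terms by growth order. For large n, n^a · (log n)^b dominates n^a' · (log n)^b' iff a > a', or (a = a' and b > b'). Ranking the 4 terms shows the dominant one is 4 · n^4 · (log n)^2. Hence f(n) ∈ Θ(n^4 · (log n)^2).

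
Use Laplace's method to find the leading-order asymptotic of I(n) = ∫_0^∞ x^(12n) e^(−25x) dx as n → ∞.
I(n) ~ (sqrt(2π·12n) / 25) · (12n/(25e))^(12n)

Write the integrand as exp(12n ln x − 25x) and set f(x) = 12n ln x − 25x. Then f'(x) = 12n/x − 25 = 0 at x* = 12n/25, and f''(x*) = −12n/x*^2 = −25^2/(12n). Laplace's method (interior maximum) gives
  I(n) ~ e^(f(x*)) · sqrt(2π / |f''(x*)|)
        = exp(12n ln(12n/25) − 12n) · sqrt(2π · 12n / 25^2)
        = (12n/25)^(12n) e^(−12n) · sqrt(2π·12n) / 25
        = (sqrt(2π·12n) / 25) · (12n/(25e))^(12n).
This matches Γ(12n+1)/25^(12n+1) with Stirling applied to Γ.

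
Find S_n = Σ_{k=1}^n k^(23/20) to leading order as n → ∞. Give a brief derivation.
S_n ~ (20/43) · n^(43/20)

Integral comparison: Σ_{k=1}^n k^(23/20) = ∫_0^n x^(23/20) dx + O(n^(23/20)). The integral is n^(1 + 23/20) / (1 + 23/20) = n^((23+20)/20) / ((23+20)/20) = (20/43) · n^(43/20).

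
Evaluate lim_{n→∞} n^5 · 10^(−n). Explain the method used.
lim = 0

Exponentials with base > 1 dominate every fixed polynomial: for any fixed c, n^c / 10^n → 0 as n → ∞ (e.g. by the ratio test, or by writing 10^n = e^(n ln 10) and noting e^(n ln 10) / n^c → ∞). Hence n^5 · 10^(−n) = n^5 / 10^n → 0.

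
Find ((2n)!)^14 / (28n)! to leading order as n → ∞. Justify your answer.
((2n)!)^14/(28n)! ~ ((2π·2n)^(13/2) / sqrt(14)) · 14^(−14·2n)  →  0

Write N = 2n. Stirling: N! ~ sqrt(2π N)(N/e)^N and (14N)! ~ sqrt(2π·14N)·(14N/e)^(14N).
  (N!)^14/(14N)! ~ (2π N)^(14/2) (N/e)^(14N) / [sqrt(2π·14N) (14N/e)^(14N)]
     = (2π N)^(14/2) / sqrt(2π·14N) · (N/(14N))^(14N)
     = (2π N)^((14−1)/2) / sqrt(14) · 14^(−14N).
Since 14^14 > 1, the factor 14^(−14N) decays exponentially, so the ratio → 0. Substituting N = 2n gives the stated form.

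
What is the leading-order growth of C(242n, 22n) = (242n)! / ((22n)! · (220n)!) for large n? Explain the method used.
C(242n, 22n) ~ (285311670611/10000000000)^(22n) · sqrt(11/(20π·22n))

Write N = 22n. Apply Stirling to each factorial:
  (11N)! ~ sqrt(2π·11N) · (11N/e)^(11N),
  N! ~ sqrt(2π N) · (N/e)^N,
  (10N)! ~ sqrt(2π·10N) · (10N/e)^(10N).
The exponential factors combine to (11N)^(11N) / (N^N · (10N)^(10N)) = 11^(11N)/10^(10N) = (11^11/10^10)^N = (285311670611/10000000000)^N.
The square-root prefactors combine to sqrt(2π·11N) / (sqrt(2π N)·sqrt(2π·10N)) = sqrt(11 / (2π·10·N)) = sqrt(11/(20π·22n)).
Substituting N = 22n: C(242n, 22n) ~ (285311670611/10000000000)^(22n) · sqrt(11/(20π·22n)).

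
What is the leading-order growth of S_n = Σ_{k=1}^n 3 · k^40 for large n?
S_n ~ 3 · n^41 / 41

By integral comparison (Euler-Maclaurin), Σ_{k=1}^n 3 · k^40 = 3 · ∫_0^n x^40 dx + O(n^40) = 3 · n^41/41 + O(n^40). (Equivalently, Faulhaber's formula gives the same leading term.)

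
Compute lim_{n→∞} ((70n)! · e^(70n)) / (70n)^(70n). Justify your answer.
lim = ∞

Stirling: (70n)! ~ sqrt(2π·70n) · (70n/e)^(70n). Hence
  (70n)! · e^(70n) / (70n)^(70n) ~ sqrt(2π·70n) = sqrt(2π·70) · sqrt(n) → ∞.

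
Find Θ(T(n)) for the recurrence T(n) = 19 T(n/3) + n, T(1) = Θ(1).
T(n) = Θ(n^(log_3 19))

Master theorem: compare f(n) = n to n^(log_3 19) where log_3 19 ≈ 2.680. Since 1 < log_3 19, we have f(n) = O(n^(log_3 19 − ε)) for some ε > 0 — Case 1. Hence T(n) = Θ(n^(log_3 19)).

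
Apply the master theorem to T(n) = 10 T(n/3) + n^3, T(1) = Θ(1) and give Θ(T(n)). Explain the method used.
T(n) = Θ(n^3)

log_3 10 ≈ 2.096. f(n) = n^3 dominates n^(log_3 10) since 3 > 2.096, and the regularity condition a·f(n/b) = 10·(n/3)^3 = (10/27)·n^3 ≤ c·f(n) holds with c = 10/27 ≈ 0.37 < 1. So this is Case 3: T(n) = Θ(f(n)) = Θ(n^3).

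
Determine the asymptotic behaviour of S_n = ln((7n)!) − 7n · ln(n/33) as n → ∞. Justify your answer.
S_n ~ 7n · (ln 231 − 1) + O(ln n)

Stirling: ln((7n)!) = 7n ln(7n) − 7n + O(ln n).
  S_n = 7n ln(7n) − 7n − 7n ln(n/33) + O(ln n)
      = 7n ln(7n) − 7n ln n + 7n ln 33 − 7n + O(ln n)
      = 7n ln 7 + 7n ln 33 − 7n + O(ln n)
      = 7n (ln 231 − 1) + O(ln n).
Numerically ln(231) − 1 ≈ 4.4424.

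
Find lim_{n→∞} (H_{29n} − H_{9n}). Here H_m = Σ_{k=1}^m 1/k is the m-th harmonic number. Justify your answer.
lim = ln(29/9)

Euler-Maclaurin gives H_m = ln m + γ + 1/(2m) + O(1/m^2). The γ and O(1/m) terms cancel in the difference:
  H_{29n} − H_{9n} = ln(29n) − ln(9n) + O(1/n) = ln(29/9) + O(1/n).
Hence the limit is ln(29/9).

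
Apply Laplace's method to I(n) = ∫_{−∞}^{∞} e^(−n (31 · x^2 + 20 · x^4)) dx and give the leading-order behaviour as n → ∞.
I(n) ~ sqrt(π/(31n))

φ(x) = 31 · x^2 + 20 · x^4 has its unique global minimum at x* = 0 (since φ'(x) = 62x + 80x^3 = 0 only at x = 0 for real x with both coefficients positive, and φ → ∞ as |x| → ∞). At x* = 0, φ(0) = 0 and φ''(0) = 62. Laplace's method then gives
  I(n) ~ sqrt(2π / (n · φ''(0))) · e^(−n φ(0)) = sqrt(2π / (62n)) = sqrt(π/(31n)).
The 20 · x^4 term contributes only at subleading order (an O(1/n) relative correction).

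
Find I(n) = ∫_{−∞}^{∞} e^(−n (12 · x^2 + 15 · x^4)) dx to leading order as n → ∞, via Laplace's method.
I(n) ~ sqrt(π/(12n))

φ(x) = 12 · x^2 + 15 · x^4 has its unique global minimum at x* = 0 (since φ'(x) = 24x + 60x^3 = 0 only at x = 0 for real x with both coefficients positive, and φ → ∞ as |x| → ∞). At x* = 0, φ(0) = 0 and φ''(0) = 24. Laplace's method then gives
  I(n) ~ sqrt(2π / (n · φ''(0))) · e^(−n φ(0)) = sqrt(2π / (24n)) = sqrt(π/(12n)).
The 15 · x^4 term contributes only at subleading order (an O(1/n) relative correction).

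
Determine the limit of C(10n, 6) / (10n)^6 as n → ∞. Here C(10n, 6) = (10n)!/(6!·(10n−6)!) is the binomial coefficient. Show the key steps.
lim = 1/6! = 1/720

With N = 10n → ∞: C(N, 6) / N^6 = [N(N−1)…(N−5)] / (6! · N^6) = (1/6!) · 1 · (1 − 1/(10n)) · … · (1 − 5/(10n)). Each factor → 1 as N → ∞, so the limit is 1/6! = 1/720.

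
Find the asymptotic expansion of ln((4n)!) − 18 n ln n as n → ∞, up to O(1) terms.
ln((4n)!) − 18 n ln n = −14 n ln n + 4(ln 4 − 1) n + (1/2) ln(2π·4n) + O(1/n)

Stirling: ln((4n)!) = 4n ln(4n) − 4n + (1/2) ln(2π·4n) + O(1/n).
Expand 4n ln(4n) = 4n (ln n + ln 4) = 4n ln n + 4n ln 4.
Subtract 18n ln n: leading term is (4 − 18) n ln n = −14 n ln n. The next term is 4n ln 4 − 4n = 4(ln 4 − 1) n. Then the (1/2) ln(2π·4n) correction.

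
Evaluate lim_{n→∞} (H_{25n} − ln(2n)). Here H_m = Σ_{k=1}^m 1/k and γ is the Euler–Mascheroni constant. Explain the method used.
lim = ln(25/2) + γ

By Euler-Maclaurin, H_m = ln m + γ + O(1/m). So
  H_{25n} − ln(2n) = ln(25n) + γ − ln(2n) + O(1/n)
                       = ln(25/2) + γ + O(1/n).
Hence the limit is ln(25/2) + γ.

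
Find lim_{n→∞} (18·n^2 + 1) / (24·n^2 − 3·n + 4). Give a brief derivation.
lim = 18/24 = 3/4

For large n the leading n^2 terms dominate both numerator and denominator. Dividing top and bottom by n^2, every other term tends to 0, leaving 18/24 = 3/4.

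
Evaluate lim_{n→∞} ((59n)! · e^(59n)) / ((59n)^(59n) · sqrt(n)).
lim = sqrt(2π·59)

Stirling: (59n)! ~ sqrt(2π·59n) · (59n/e)^(59n). Hence
  (59n)! · e^(59n) / (59n)^(59n) ~ sqrt(2π·59n).
Dividing by sqrt(n): sqrt(2π·59n) / sqrt(n) = sqrt(2π·59) · n^((1−1)/2), so the limit is sqrt(2π·59).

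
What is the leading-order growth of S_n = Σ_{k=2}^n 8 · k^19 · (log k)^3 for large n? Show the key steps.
S_n ~ 2 · n^20 · (log n)^3 / 5

By integral comparison, S_n = ∫_1^n 8 · x^19 · (log x)^3 dx + O(n^19 · (log n)^3). For the integral, the leading term of ∫_1^n x^19 (log x)^3 dx is n^20/20 · (log n)^3 (by repeated integration by parts; each step lowers the log-exponent and produces a relatively O(1/log n) correction). Hence S_n ~ 2 · n^20 · (log n)^3 / 5.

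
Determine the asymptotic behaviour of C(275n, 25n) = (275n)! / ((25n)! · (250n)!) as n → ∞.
C(275n, 25n) ~ (285311670611/10000000000)^(25n) · sqrt(11/(20π·25n))

Write N = 25n. Apply Stirling to each factorial:
  (11N)! ~ sqrt(2π·11N) · (11N/e)^(11N),
  N! ~ sqrt(2π N) · (N/e)^N,
  (10N)! ~ sqrt(2π·10N) · (10N/e)^(10N).
The exponential factors combine to (11N)^(11N) / (N^N · (10N)^(10N)) = 11^(11N)/10^(10N) = (11^11/10^10)^N = (285311670611/10000000000)^N.
The square-root prefactors combine to sqrt(2π·11N) / (sqrt(2π N)·sqrt(2π·10N)) = sqrt(11 / (2π·10·N)) = sqrt(11/(20π·25n)).
Substituting N = 25n: C(275n, 25n) ~ (285311670611/10000000000)^(25n) · sqrt(11/(20π·25n)).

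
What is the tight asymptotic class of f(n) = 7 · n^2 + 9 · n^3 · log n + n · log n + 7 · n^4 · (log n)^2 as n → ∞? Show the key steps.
f(n) ∈ Θ(n^4 · (log n)^2)

Compare the terms by growth order. For large n, n^a · (log n)^b dominates n^a' · (log n)^b' iff a > a', or (a = a' and b > b'). Ranking the 4 terms shows the dominant one is 7 · n^4 · (log n)^2. Hence f(n) ∈ Θ(n^4 · (log n)^2).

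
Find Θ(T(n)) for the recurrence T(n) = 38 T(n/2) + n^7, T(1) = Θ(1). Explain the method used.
T(n) = Θ(n^7)

log_2 38 ≈ 5.248. f(n) = n^7 dominates n^(log_2 38) since 7 > 5.248, and the regularity condition a·f(n/b) = 38·(n/2)^7 = (38/128)·n^7 ≤ c·f(n) holds with c = 38/128 ≈ 0.297 < 1. So this is Case 3: T(n) = Θ(f(n)) = Θ(n^7).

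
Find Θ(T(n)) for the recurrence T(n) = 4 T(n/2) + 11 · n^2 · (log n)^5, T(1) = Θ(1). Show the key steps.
T(n) = Θ(n^2 · (log n)^6)

Here log_2 4 = 2 and f(n) = 11 · n^2 · (log n)^5 = Θ(n^(log_2 4) · (log n)^5). This is the extended Case 2 of the master theorem (f matches the critical exponent up to log factors), giving T(n) = Θ(n^(log_2 4) · (log n)^(5+1)) = Θ(n^2 · (log n)^6).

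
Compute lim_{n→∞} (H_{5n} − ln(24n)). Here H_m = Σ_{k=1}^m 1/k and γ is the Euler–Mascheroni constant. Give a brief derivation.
lim = ln(5/24) + γ

By Euler-Maclaurin, H_m = ln m + γ + O(1/m). So
  H_{5n} − ln(24n) = ln(5n) + γ − ln(24n) + O(1/n)
                       = ln(5/24) + γ + O(1/n).
Hence the limit is ln(5/24) + γ.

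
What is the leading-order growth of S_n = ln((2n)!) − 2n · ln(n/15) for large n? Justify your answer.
S_n ~ 2n · (ln 30 − 1) + O(ln n)

Stirling: ln((2n)!) = 2n ln(2n) − 2n + O(ln n).
  S_n = 2n ln(2n) − 2n − 2n ln(n/15) + O(ln n)
      = 2n ln(2n) − 2n ln n + 2n ln 15 − 2n + O(ln n)
      = 2n ln 2 + 2n ln 15 − 2n + O(ln n)
      = 2n (ln 30 − 1) + O(ln n).
Numerically ln(30) − 1 ≈ 2.4012.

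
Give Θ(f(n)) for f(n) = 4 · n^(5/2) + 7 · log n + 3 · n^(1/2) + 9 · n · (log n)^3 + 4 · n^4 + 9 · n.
f(n) ∈ Θ(n^4)

Compare the terms by growth order. For large n, n^a · (log n)^b dominates n^a' · (log n)^b' iff a > a', or (a = a' and b > b'). Ranking the 6 terms shows the dominant one is 4 · n^4. Hence f(n) ∈ Θ(n^4).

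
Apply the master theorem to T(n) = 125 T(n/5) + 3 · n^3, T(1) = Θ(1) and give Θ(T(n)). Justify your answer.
T(n) = Θ(n^3 log n)

log_5 125 = 3, and f(n) = 3 · n^3 = Θ(n^(log_5 125)). This is Case 2 of the master theorem: T(n) = Θ(f(n) · log n) = Θ(n^3 log n).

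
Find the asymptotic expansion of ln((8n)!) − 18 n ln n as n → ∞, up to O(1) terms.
ln((8n)!) − 18 n ln n = −10 n ln n + 8(ln 8 − 1) n + (1/2) ln(2π·8n) + O(1/n)

Stirling: ln((8n)!) = 8n ln(8n) − 8n + (1/2) ln(2π·8n) + O(1/n).
Expand 8n ln(8n) = 8n (ln n + ln 8) = 8n ln n + 8n ln 8.
Subtract 18n ln n: leading term is (8 − 18) n ln n = −10 n ln n. The next term is 8n ln 8 − 8n = 8(ln 8 − 1) n. Then the (1/2) ln(2π·8n) correction.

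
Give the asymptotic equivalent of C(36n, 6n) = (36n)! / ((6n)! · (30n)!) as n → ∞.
C(36n, 6n) ~ (46656/3125)^(6n) · sqrt(3/(5π·6n))

Write N = 6n. Apply Stirling to each factorial:
  (6N)! ~ sqrt(2π·6N) · (6N/e)^(6N),
  N! ~ sqrt(2π N) · (N/e)^N,
  (5N)! ~ sqrt(2π·5N) · (5N/e)^(5N).
The exponential factors combine to (6N)^(6N) / (N^N · (5N)^(5N)) = 6^(6N)/5^(5N) = (6^6/5^5)^N = (46656/3125)^N.
The square-root prefactors combine to sqrt(2π·6N) / (sqrt(2π N)·sqrt(2π·5N)) = sqrt(6 / (2π·5·N)) = sqrt(3/(5π·6n)).
Substituting N = 6n: C(36n, 6n) ~ (46656/3125)^(6n) · sqrt(3/(5π·6n)).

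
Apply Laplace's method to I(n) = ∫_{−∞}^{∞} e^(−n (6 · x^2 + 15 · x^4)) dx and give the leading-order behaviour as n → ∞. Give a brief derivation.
I(n) ~ sqrt(π/(6n))

φ(x) = 6 · x^2 + 15 · x^4 has its unique global minimum at x* = 0 (since φ'(x) = 12x + 60x^3 = 0 only at x = 0 for real x with both coefficients positive, and φ → ∞ as |x| → ∞). At x* = 0, φ(0) = 0 and φ''(0) = 12. Laplace's method then gives
  I(n) ~ sqrt(2π / (n · φ''(0))) · e^(−n φ(0)) = sqrt(2π / (12n)) = sqrt(π/(6n)).
The 15 · x^4 term contributes only at subleading order (an O(1/n) relative correction).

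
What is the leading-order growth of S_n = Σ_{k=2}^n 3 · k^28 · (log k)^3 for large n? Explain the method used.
S_n ~ 3 · n^29 · (log n)^3 / 29

By integral comparison, S_n = ∫_1^n 3 · x^28 · (log x)^3 dx + O(n^28 · (log n)^3). For the integral, the leading term of ∫_1^n x^28 (log x)^3 dx is n^29/29 · (log n)^3 (by repeated integration by parts; each step lowers the log-exponent and produces a relatively O(1/log n) correction). Hence S_n ~ 3 · n^29 · (log n)^3 / 29.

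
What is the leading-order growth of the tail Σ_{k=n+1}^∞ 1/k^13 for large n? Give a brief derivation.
Σ_{k>n} 1/k^13 ~ 1/(12 · n^12)

Compare to the integral: ∫_{n}^∞ x^(−13) dx = [−x^(−12)/12]_{n}^∞ = 1/((13−1)·n^12). Euler-Maclaurin then gives
  Σ_{k>n} 1/k^13 = ∫_{n}^∞ dx/x^13 − 1/(2·n^13) + O(1/n^14).
(Equivalently this is ζ(13) − Σ_{k≤n} 1/k^13.)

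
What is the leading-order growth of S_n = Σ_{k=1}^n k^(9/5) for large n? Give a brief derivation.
S_n ~ (5/14) · n^(14/5)

Integral comparison: Σ_{k=1}^n k^(9/5) = ∫_0^n x^(9/5) dx + O(n^(9/5)). The integral is n^(1 + 9/5) / (1 + 9/5) = n^((9+5)/5) / ((9+5)/5) = (5/14) · n^(14/5).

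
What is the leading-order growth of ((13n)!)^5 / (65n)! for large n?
((13n)!)^5/(65n)! ~ ((2π·13n)^(4/2) / sqrt(5)) · 5^(−5·13n)  →  0

Write N = 13n. Stirling: N! ~ sqrt(2π N)(N/e)^N and (5N)! ~ sqrt(2π·5N)·(5N/e)^(5N).
  (N!)^5/(5N)! ~ (2π N)^(5/2) (N/e)^(5N) / [sqrt(2π·5N) (5N/e)^(5N)]
     = (2π N)^(5/2) / sqrt(2π·5N) · (N/(5N))^(5N)
     = (2π N)^((5−1)/2) / sqrt(5) · 5^(−5N).
Since 5^5 > 1, the factor 5^(−5N) decays exponentially, so the ratio → 0. Substituting N = 13n gives the stated form.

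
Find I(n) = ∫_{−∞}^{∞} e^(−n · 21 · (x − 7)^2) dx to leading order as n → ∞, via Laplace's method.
I(n) = sqrt(π/(21n))

Here φ(x) = 21 · (x − 7)^2 has its unique minimum at x* = 7 with φ(x*) = 0 and φ''(x*) = 42. Laplace's method gives
  I(n) ~ e^(−n φ(x*)) · sqrt(2π / (n · φ''(x*))) = sqrt(2π / (42n)) = sqrt(π/(21n)).
This is exact: substituting u = (x − 7)·sqrt(21n) gives I(n) = (1/sqrt(21n)) ∫_{−∞}^{∞} e^(−u^2) du = sqrt(π/(21n)).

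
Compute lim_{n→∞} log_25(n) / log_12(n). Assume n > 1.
lim = ln(12) / ln(25) = log_25(12)

Change of base: log_25(n) = ln n / ln 25 and log_12(n) = ln n / ln 12. The ratio is (ln n / ln 25) · (ln 12 / ln n) = ln 12 / ln 25, a constant independent of n. So the limit is ln 12 / ln 25 = log_25(12).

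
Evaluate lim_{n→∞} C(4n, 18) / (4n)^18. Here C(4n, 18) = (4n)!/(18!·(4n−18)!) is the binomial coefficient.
lim = 1/18! = 1/6402373705728000

With N = 4n → ∞: C(N, 18) / N^18 = [N(N−1)…(N−17)] / (18! · N^18) = (1/18!) · 1 · (1 − 1/(4n)) · … · (1 − 17/(4n)). Each factor → 1 as N → ∞, so the limit is 1/18! = 1/6402373705728000.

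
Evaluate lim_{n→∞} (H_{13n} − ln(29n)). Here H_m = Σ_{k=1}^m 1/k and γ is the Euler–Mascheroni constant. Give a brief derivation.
lim = ln(13/29) + γ

By Euler-Maclaurin, H_m = ln m + γ + O(1/m). So
  H_{13n} − ln(29n) = ln(13n) + γ − ln(29n) + O(1/n)
                       = ln(13/29) + γ + O(1/n).
Hence the limit is ln(13/29) + γ.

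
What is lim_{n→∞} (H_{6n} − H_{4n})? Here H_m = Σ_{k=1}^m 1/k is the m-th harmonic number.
lim = ln(6/4) = ln(3/2)

Euler-Maclaurin gives H_m = ln m + γ + 1/(2m) + O(1/m^2). The γ and O(1/m) terms cancel in the difference:
  H_{6n} − H_{4n} = ln(6n) − ln(4n) + O(1/n) = ln(6/4) + O(1/n).
Hence the limit is ln(6/4) = ln(3/2).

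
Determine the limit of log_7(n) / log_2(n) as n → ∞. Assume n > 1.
lim = ln(2) / ln(7) = log_7(2)

Change of base: log_7(n) = ln n / ln 7 and log_2(n) = ln n / ln 2. The ratio is (ln n / ln 7) · (ln 2 / ln n) = ln 2 / ln 7, a constant independent of n. So the limit is ln 2 / ln 7 = log_7(2).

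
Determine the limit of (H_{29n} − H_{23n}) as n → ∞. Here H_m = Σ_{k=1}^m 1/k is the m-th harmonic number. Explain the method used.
lim = ln(29/23)

Euler-Maclaurin gives H_m = ln m + γ + 1/(2m) + O(1/m^2). The γ and O(1/m) terms cancel in the difference:
  H_{29n} − H_{23n} = ln(29n) − ln(23n) + O(1/n) = ln(29/23) + O(1/n).
Hence the limit is ln(29/23).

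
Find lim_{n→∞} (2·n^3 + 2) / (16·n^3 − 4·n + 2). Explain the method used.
lim = 2/16 = 1/8

For large n the leading n^3 terms dominate both numerator and denominator. Dividing top and bottom by n^3, every other term tends to 0, leaving 2/16 = 1/8.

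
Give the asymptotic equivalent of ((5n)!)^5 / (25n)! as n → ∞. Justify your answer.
((5n)!)^5/(25n)! ~ ((2π·5n)^(4/2) / sqrt(5)) · 5^(−5·5n)  →  0

Write N = 5n. Stirling: N! ~ sqrt(2π N)(N/e)^N and (5N)! ~ sqrt(2π·5N)·(5N/e)^(5N).
  (N!)^5/(5N)! ~ (2π N)^(5/2) (N/e)^(5N) / [sqrt(2π·5N) (5N/e)^(5N)]
     = (2π N)^(5/2) / sqrt(2π·5N) · (N/(5N))^(5N)
     = (2π N)^((5−1)/2) / sqrt(5) · 5^(−5N).
Since 5^5 > 1, the factor 5^(−5N) decays exponentially, so the ratio → 0. Substituting N = 5n gives the stated form.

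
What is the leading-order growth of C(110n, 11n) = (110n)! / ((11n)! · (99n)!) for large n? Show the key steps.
C(110n, 11n) ~ (10000000000/387420489)^(11n) · sqrt(5/(9π·11n))

Write N = 11n. Apply Stirling to each factorial:
  (10N)! ~ sqrt(2π·10N) · (10N/e)^(10N),
  N! ~ sqrt(2π N) · (N/e)^N,
  (9N)! ~ sqrt(2π·9N) · (9N/e)^(9N).
The exponential factors combine to (10N)^(10N) / (N^N · (9N)^(9N)) = 10^(10N)/9^(9N) = (10^10/9^9)^N = (10000000000/387420489)^N.
The square-root prefactors combine to sqrt(2π·10N) / (sqrt(2π N)·sqrt(2π·9N)) = sqrt(10 / (2π·9·N)) = sqrt(5/(9π·11n)).
Substituting N = 11n: C(110n, 11n) ~ (10000000000/387420489)^(11n) · sqrt(5/(9π·11n)).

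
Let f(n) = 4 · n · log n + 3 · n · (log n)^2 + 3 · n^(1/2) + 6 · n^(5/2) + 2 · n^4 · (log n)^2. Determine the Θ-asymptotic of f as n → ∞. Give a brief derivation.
f(n) ∈ Θ(n^4 · (log n)^2)

Compare the terms by growth order. For large n, n^a · (log n)^b dominates n^a' · (log n)^b' iff a > a', or (a = a' and b > b'). Ranking the 5 terms shows the dominant one is 2 · n^4 · (log n)^2. Hence f(n) ∈ Θ(n^4 · (log n)^2).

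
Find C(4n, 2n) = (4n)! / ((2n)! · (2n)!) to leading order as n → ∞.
C(4n, 2n) ~ (4)^(2n) · sqrt(1/(π·2n))

Write N = 2n. Apply Stirling to each factorial:
  (2N)! ~ sqrt(2π·2N) · (2N/e)^(2N),
  N! ~ sqrt(2π N) · (N/e)^N,
  (1N)! ~ sqrt(2π·1N) · (1N/e)^(1N).
The exponential factors combine to (2N)^(2N) / (N^N · (1N)^(1N)) = 2^(2N)/1^(1N) = (2^2/1^1)^N = (4)^N.
The square-root prefactors combine to sqrt(2π·2N) / (sqrt(2π N)·sqrt(2π·1N)) = sqrt(2 / (2π·1·N)) = sqrt(1/(π·2n)).
Substituting N = 2n: C(4n, 2n) ~ (4)^(2n) · sqrt(1/(π·2n)).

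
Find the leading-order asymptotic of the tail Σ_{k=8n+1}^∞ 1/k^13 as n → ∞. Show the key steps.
Σ_{k>8n} 1/k^13 ~ 1/(12 · (8n)^12)

Compare to the integral: ∫_{8n}^∞ x^(−13) dx = [−x^(−12)/12]_{8n}^∞ = 1/((13−1)·(8n)^12). Euler-Maclaurin then gives
  Σ_{k>8n} 1/k^13 = ∫_{8n}^∞ dx/x^13 − 1/(2·(8n)^13) + O(1/(8n)^14).
(Equivalently this is ζ(13) − Σ_{k≤8n} 1/k^13.)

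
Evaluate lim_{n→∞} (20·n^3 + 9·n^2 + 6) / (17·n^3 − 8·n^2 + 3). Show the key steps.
lim = 20/17

For large n the leading n^3 terms dominate both numerator and denominator. Dividing top and bottom by n^3, every other term tends to 0, leaving 20/17.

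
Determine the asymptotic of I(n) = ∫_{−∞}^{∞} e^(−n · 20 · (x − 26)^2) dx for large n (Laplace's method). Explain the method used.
I(n) = sqrt(π/(20n))

Here φ(x) = 20 · (x − 26)^2 has its unique minimum at x* = 26 with φ(x*) = 0 and φ''(x*) = 40. Laplace's method gives
  I(n) ~ e^(−n φ(x*)) · sqrt(2π / (n · φ''(x*))) = sqrt(2π / (40n)) = sqrt(π/(20n)).
This is exact: substituting u = (x − 26)·sqrt(20n) gives I(n) = (1/sqrt(20n)) ∫_{−∞}^{∞} e^(−u^2) du = sqrt(π/(20n)).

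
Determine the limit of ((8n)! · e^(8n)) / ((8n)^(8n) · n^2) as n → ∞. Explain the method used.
lim = 0

Stirling: (8n)! ~ sqrt(2π·8n) · (8n/e)^(8n). Hence
  (8n)! · e^(8n) / (8n)^(8n) ~ sqrt(2π·8n).
Dividing by n^2: sqrt(2π·8n) / n^2 = sqrt(2π·8) · n^((1−4)/2), so the expression behaves like sqrt(2π·8) · n^((1−4)/2) → 0.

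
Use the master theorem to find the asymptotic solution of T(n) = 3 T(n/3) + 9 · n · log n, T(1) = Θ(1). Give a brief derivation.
T(n) = Θ(n · (log n)^2)

Here log_3 3 = 1 and f(n) = 9 · n · log n = Θ(n^(log_3 3) · (log n)^1). This is the extended Case 2 of the master theorem (f matches the critical exponent up to log factors), giving T(n) = Θ(n^(log_3 3) · (log n)^(1+1)) = Θ(n · (log n)^2).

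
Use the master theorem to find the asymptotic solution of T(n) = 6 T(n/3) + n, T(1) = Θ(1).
T(n) = Θ(n^(log_3 6))

Master theorem: compare f(n) = n to n^(log_3 6) where log_3 6 ≈ 1.631. Since 1 < log_3 6, we have f(n) = O(n^(log_3 6 − ε)) for some ε > 0 — Case 1. Hence T(n) = Θ(n^(log_3 6)).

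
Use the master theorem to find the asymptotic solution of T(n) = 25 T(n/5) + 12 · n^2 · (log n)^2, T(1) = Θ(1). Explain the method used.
T(n) = Θ(n^2 · (log n)^3)

Here log_5 25 = 2 and f(n) = 12 · n^2 · (log n)^2 = Θ(n^(log_5 25) · (log n)^2). This is the extended Case 2 of the master theorem (f matches the critical exponent up to log factors), giving T(n) = Θ(n^(log_5 25) · (log n)^(2+1)) = Θ(n^2 · (log n)^3).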